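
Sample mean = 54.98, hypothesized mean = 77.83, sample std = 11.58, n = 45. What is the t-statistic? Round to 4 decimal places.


t = (xbar - mu0) / (s/sqrt(n))
xbar - mu0 = 54.98 - 77.83 = -22.85
sqrt(45) ≈ 6.70820393
s/sqrt(n) = 11.58 / 6.70820393 ≈ 1.72624448
t = -22.85 / 1.72624448 ≈ -13.236827

-13.2368


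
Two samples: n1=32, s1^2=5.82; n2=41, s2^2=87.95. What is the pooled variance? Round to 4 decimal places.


sp^2 = ((n1-1)*s1^2 + (n2-1)*s2^2)/(n1+n2-2)
(n1-1)*s1^2 = 31 * 5.82 = 180.42
(n2-1)*s2^2 = 40 * 87.95 = 3518
numerator = 180.42 + 3518 = 3698.42
n1+n2-2 = 71
sp^2 = 3698.42 / 71 = 184921/3550 ≈ 52.090423

52.0904


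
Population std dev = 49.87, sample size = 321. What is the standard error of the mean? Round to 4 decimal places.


SE = sigma / sqrt(n)
sqrt(321) ≈ 17.916473
SE = 49.87 / 17.916473 ≈ 2.783472

2.7835


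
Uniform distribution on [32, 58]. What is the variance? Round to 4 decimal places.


Var = (b-a)^2 / 12
(b-a)^2 = (58 - 32)^2 = 676
Var = 676/12 ≈ 56.333333

56.3333


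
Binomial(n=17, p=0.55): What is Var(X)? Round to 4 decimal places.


Var = n*p*(1-p) = 17 * 0.55 * 0.45 = 4.2075

4.2075


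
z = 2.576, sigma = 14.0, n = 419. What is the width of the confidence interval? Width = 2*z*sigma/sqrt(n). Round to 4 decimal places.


width = 2*z*sigma/sqrt(n)
2*z*sigma = 2 * 2.576 * 14.0 = 72.128
sqrt(419) ≈ 20.469489
width = 72.128 / 20.469489 ≈ 3.523683

3.5237


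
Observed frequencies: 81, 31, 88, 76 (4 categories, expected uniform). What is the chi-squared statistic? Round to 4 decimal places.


chi2 = sum((O-E)^2/E), E = total/4
total = 276, E = 276/4 = 69
(81 - 69)^2 / 69 = 144 / 69 = 48/23 ≈ 2.086957
(31 - 69)^2 / 69 = 1444 / 69 = 1444/69 ≈ 20.927536
(88 - 69)^2 / 69 = 361 / 69 = 361/69 ≈ 5.231884
(76 - 69)^2 / 69 = 49 / 69 = 49/69 ≈ 0.710145
chi2 = 666/23 ≈ 28.956522

28.9565


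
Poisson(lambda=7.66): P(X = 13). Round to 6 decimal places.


P = e^(-lam) * lam^k / k!
e^(-7.66) ≈ 0.0004713074
lam^k = 7.66^13 ≈ 312589226066.776355
k! = 13! = 6227020800
P = 0.0004713074 * 312589226066.776355 / 6227020800 ≈ 0.023659

0.023659


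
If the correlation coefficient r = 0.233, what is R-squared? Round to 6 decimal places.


R^2 = r^2 = (0.233)^2 = 0.054289

0.054289


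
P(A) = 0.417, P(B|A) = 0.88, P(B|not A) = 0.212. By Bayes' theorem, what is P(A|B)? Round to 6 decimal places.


P(A|B) = P(B|A)*P(A) / P(B), P(B) = P(B|A)*P(A) + P(B|not A)*P(not A)
P(B|A)*P(A) = 0.88 * 0.417 = 0.36696
P(B|not A)*P(not A) = 0.212 * 0.583 = 0.123596
P(B) = 0.36696 + 0.123596 = 0.490556
P(A|B) = 0.36696 / 0.490556 ≈ 0.74804915

0.748049


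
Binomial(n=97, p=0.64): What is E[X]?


E[X] = n*p = 97 * 0.64 = 62.08

62.08


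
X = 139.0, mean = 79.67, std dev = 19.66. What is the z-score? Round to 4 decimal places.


z = (X - mu) / sigma
X - mu = 139.0 - 79.67 = 59.33
z = 59.33 / 19.66 = 5933/1966 ≈ 3.017803

3.0178


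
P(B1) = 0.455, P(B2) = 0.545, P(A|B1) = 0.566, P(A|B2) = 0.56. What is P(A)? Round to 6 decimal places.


P(A) = P(A|B1)*P(B1) + P(A|B2)*P(B2)
P(A|B1)*P(B1) = 0.566 * 0.455 = 0.25753
P(A|B2)*P(B2) = 0.56 * 0.545 = 0.3052
P(A) = 0.25753 + 0.3052 = 0.56273

0.562730


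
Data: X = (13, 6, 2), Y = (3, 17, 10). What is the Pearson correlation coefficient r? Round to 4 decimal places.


r = sum((xi-xbar)(yi-ybar)) / sqrt(sum((xi-xbar)^2) * sum((yi-ybar)^2))
n = 3, xbar = 21/3 = 7, ybar = 30/3 = 10
Sxy = sum((xi-xbar)(yi-ybar)) = -49
Sxx = sum((xi-xbar)^2) = 62
Syy = sum((yi-ybar)^2) = 98
sqrt(Sxx*Syy) ≈ 77.948701
r = Sxy / sqrt(Sxx*Syy) = -49 / 77.948701 ≈ -0.628619

-0.6286


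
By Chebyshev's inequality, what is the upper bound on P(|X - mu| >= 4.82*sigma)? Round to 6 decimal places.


P <= 1/k^2
k^2 = 4.82^2 = 23.2324
1/k^2 = 1 / 23.2324 ≈ 0.04304334

0.043043


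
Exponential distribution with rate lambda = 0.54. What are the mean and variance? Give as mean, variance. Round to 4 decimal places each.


mean = 1/lam, var = 1/lam^2
mean = 1 / 0.54 = 50/27 ≈ 1.851852
lam^2 = 0.54^2 = 0.2916
var = 1 / 0.2916 = 2500/729 ≈ 3.429355

1.8519, 3.4294


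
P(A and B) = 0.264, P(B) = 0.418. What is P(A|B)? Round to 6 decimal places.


P(A|B) = P(A and B) / P(B) = 0.264 / 0.418 = 12/19 ≈ 0.63157895

0.631579


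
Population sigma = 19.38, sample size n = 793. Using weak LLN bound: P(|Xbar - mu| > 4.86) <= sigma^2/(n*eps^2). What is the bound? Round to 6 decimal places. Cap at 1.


bound = min(1, sigma^2/(n*eps^2))
sigma^2 = 19.38^2 = 375.5844
n*eps^2 = 793 * 4.86^2 = 793 * 23.6196 = 18730.3428
sigma^2/(n*eps^2) = 375.5844 / 18730.3428 ≈ 0.02005219

0.020052


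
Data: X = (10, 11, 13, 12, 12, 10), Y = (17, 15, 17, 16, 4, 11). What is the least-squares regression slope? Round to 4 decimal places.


b = sum((xi-xbar)(yi-ybar)) / sum((xi-xbar)^2)
n = 6, xbar = 68/6 = 34/3 ≈ 11.333333, ybar = 80/6 = 40/3 ≈ 13.333333
Sxy = sum((xi-xbar)(yi-ybar)) = -2/3 ≈ -0.666667
Sxx = sum((xi-xbar)^2) = 22/3 ≈ 7.333333
b = Sxy / Sxx = -1/11 ≈ -0.090909

-0.0909


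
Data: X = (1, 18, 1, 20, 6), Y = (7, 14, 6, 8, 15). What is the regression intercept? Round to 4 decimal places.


a = ybar - b*xbar, where b = sum((xi-xbar)(yi-ybar)) / sum((xi-xbar)^2)
n = 5, xbar = 46/5 = 9.2, ybar = 50/5 = 10
Sxy = sum((xi-xbar)(yi-ybar)) = 55
Sxx = sum((xi-xbar)^2) = 338.8
b = Sxy / Sxx = 25/154 ≈ 0.162338
a = 10 - 0.162338 * 9.2 = 655/77 ≈ 8.506494

8.5065


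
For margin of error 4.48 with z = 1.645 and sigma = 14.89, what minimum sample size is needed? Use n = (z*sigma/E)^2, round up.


z*sigma/E = 1.645 * 14.89 / 4.48 ≈ 5.467422
(z*sigma/E)^2 ≈ 29.892702
round up: n = 30

30


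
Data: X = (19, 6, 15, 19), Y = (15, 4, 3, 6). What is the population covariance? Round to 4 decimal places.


Cov = (1/n)*sum((xi-xbar)(yi-ybar))
n = 4, xbar = 59/4 = 14.75, ybar = 28/4 = 7
sum((xi-xbar)(yi-ybar)) = 55
Cov = 55 / 4 = 13.75

13.7500


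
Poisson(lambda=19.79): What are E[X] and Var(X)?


E[X] = Var(X) = lambda = 19.79

19.79, 19.79


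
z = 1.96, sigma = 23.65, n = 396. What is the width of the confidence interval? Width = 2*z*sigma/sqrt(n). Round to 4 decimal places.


width = 2*z*sigma/sqrt(n)
2*z*sigma = 2 * 1.96 * 23.65 = 92.708
sqrt(396) ≈ 19.899749
width = 92.708 / 19.899749 ≈ 4.658752

4.6588


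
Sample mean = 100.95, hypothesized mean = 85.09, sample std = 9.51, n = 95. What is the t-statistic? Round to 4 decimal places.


t = (xbar - mu0) / (s/sqrt(n))
xbar - mu0 = 100.95 - 85.09 = 15.86
sqrt(95) ≈ 9.74679434
s/sqrt(n) = 9.51 / 9.74679434 ≈ 0.97570541
t = 15.86 / 0.97570541 ≈ 16.254906

16.2549


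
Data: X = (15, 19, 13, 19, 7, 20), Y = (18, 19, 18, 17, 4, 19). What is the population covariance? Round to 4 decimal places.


Cov = (1/n)*sum((xi-xbar)(yi-ybar))
n = 6, xbar = 93/6 = 15.5, ybar = 95/6 ≈ 15.833333
sum((xi-xbar)(yi-ybar)) = 123.5
Cov = 123.5 / 6 = 247/12 ≈ 20.583333

20.5833


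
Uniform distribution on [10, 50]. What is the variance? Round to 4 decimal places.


Var = (b-a)^2 / 12
(b-a)^2 = (50 - 10)^2 = 1600
Var = 1600/12 ≈ 133.333333

133.3333


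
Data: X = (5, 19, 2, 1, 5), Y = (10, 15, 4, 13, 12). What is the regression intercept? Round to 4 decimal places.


a = ybar - b*xbar, where b = sum((xi-xbar)(yi-ybar)) / sum((xi-xbar)^2)
n = 5, xbar = 32/5 = 6.4, ybar = 54/5 = 10.8
Sxy = sum((xi-xbar)(yi-ybar)) = 70.4
Sxx = sum((xi-xbar)^2) = 211.2
b = Sxy / Sxx = 1/3 ≈ 0.333333
a = 10.8 - 0.333333 * 6.4 = 26/3 ≈ 8.666667

8.6667


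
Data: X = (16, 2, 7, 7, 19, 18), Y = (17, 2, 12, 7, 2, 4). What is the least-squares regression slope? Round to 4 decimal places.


b = sum((xi-xbar)(yi-ybar)) / sum((xi-xbar)^2)
n = 6, xbar = 69/6 = 11.5, ybar = 44/6 = 22/3 ≈ 7.333333
Sxy = sum((xi-xbar)(yi-ybar)) = 13
Sxx = sum((xi-xbar)^2) = 249.5
b = Sxy / Sxx = 26/499 ≈ 0.052104

0.0521


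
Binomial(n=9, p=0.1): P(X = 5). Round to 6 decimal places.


P = C(n,k) * p^k * (1-p)^(n-k)
C(9,5) = 126
p^k = 0.1^5 = 0.00001
(1-p)^(n-k) = 0.9^4 = 0.6561
P = 126 * 0.00001 * 0.6561 ≈ 0.000827

0.000827


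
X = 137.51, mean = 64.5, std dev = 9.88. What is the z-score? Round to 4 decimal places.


z = (X - mu) / sigma
X - mu = 137.51 - 64.5 = 73.01
z = 73.01 / 9.88 = 7301/988 ≈ 7.389676

7.3897


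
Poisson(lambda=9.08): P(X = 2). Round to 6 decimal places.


P = e^(-lam) * lam^k / k!
e^(-9.08) ≈ 0.0001139216
lam^k = 9.08^2 = 82.4464
k! = 2! = 2
P = 0.0001139216 * 82.4464 / 2 ≈ 0.004696

0.004696


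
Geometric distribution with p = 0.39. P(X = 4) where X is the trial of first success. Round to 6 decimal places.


P = (1-p)^(k-1) * p
(1-p)^(k-1) = 0.61^3 = 0.226981
P = 0.226981 * 0.39 = 0.08852259

0.088523


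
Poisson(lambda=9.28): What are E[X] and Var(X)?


E[X] = Var(X) = lambda = 9.28

9.28, 9.28


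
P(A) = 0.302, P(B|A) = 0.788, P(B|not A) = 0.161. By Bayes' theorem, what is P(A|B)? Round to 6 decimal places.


P(A|B) = P(B|A)*P(A) / P(B), P(B) = P(B|A)*P(A) + P(B|not A)*P(not A)
P(B|A)*P(A) = 0.788 * 0.302 = 0.237976
P(B|not A)*P(not A) = 0.161 * 0.698 = 0.112378
P(B) = 0.237976 + 0.112378 = 0.350354
P(A|B) = 0.237976 / 0.350354 ≈ 0.67924442

0.679244


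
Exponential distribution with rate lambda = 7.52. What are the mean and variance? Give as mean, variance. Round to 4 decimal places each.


mean = 1/lam, var = 1/lam^2
mean = 1 / 7.52 = 25/188 ≈ 0.132979
lam^2 = 7.52^2 = 56.5504
var = 1 / 56.5504 ≈ 0.017683

0.1330, 0.0177


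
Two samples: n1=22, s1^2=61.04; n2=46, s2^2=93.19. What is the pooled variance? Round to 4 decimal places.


sp^2 = ((n1-1)*s1^2 + (n2-1)*s2^2)/(n1+n2-2)
(n1-1)*s1^2 = 21 * 61.04 = 1281.84
(n2-1)*s2^2 = 45 * 93.19 = 4193.55
numerator = 1281.84 + 4193.55 = 5475.39
n1+n2-2 = 66
sp^2 = 5475.39 / 66 = 182513/2200 ≈ 82.960455

82.9605


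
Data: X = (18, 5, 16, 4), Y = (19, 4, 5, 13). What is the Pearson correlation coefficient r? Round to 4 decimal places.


r = sum((xi-xbar)(yi-ybar)) / sqrt(sum((xi-xbar)^2) * sum((yi-ybar)^2))
n = 4, xbar = 43/4 = 10.75, ybar = 41/4 = 10.25
Sxy = sum((xi-xbar)(yi-ybar)) = 53.25
Sxx = sum((xi-xbar)^2) = 158.75
Syy = sum((yi-ybar)^2) = 150.75
sqrt(Sxx*Syy) ≈ 154.698295
r = Sxy / sqrt(Sxx*Syy) = 53.25 / 154.698295 ≈ 0.344218

0.3442


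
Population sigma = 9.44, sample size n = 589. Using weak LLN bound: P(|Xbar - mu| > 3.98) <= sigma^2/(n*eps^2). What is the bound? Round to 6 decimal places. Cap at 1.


bound = min(1, sigma^2/(n*eps^2))
sigma^2 = 9.44^2 = 89.1136
n*eps^2 = 589 * 3.98^2 = 589 * 15.8404 = 9329.9956
sigma^2/(n*eps^2) = 89.1136 / 9329.9956 ≈ 0.00955130

0.009551


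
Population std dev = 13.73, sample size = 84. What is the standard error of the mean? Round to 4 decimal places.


SE = sigma / sqrt(n)
sqrt(84) ≈ 9.165151
SE = 13.73 / 9.165151 ≈ 1.498066

1.4981


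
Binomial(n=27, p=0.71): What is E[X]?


E[X] = n*p = 27 * 0.71 = 19.17

19.17


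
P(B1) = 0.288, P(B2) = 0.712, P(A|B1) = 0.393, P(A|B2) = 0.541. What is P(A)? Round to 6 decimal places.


P(A) = P(A|B1)*P(B1) + P(A|B2)*P(B2)
P(A|B1)*P(B1) = 0.393 * 0.288 = 0.113184
P(A|B2)*P(B2) = 0.541 * 0.712 = 0.385192
P(A) = 0.113184 + 0.385192 = 0.498376

0.498376


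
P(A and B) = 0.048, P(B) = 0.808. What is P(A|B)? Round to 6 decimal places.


P(A|B) = P(A and B) / P(B) = 0.048 / 0.808 = 6/101 ≈ 0.05940594

0.059406


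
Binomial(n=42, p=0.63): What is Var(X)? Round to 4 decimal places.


Var = n*p*(1-p) = 42 * 0.63 * 0.37 = 9.7902

9.7902


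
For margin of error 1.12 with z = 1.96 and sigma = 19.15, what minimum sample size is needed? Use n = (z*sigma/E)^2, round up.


z*sigma/E = 1.96 * 19.15 / 1.12 = 33.5125
(z*sigma/E)^2 = 7187761/6400 ≈ 1123.087656
round up: n = 1124

1124


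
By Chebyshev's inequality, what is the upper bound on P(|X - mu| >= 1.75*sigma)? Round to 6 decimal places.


P <= 1/k^2
k^2 = 1.75^2 = 3.0625
1/k^2 = 1 / 3.0625 = 16/49 ≈ 0.32653061

0.326531


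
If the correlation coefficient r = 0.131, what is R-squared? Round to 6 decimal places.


R^2 = r^2 = (0.131)^2 = 0.017161

0.017161


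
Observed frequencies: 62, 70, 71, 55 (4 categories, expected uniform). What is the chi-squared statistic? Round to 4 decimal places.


chi2 = sum((O-E)^2/E), E = total/4
total = 258, E = 258/4 = 64.5
(62 - 64.5)^2 / 64.5 = 6.25 / 64.5 = 25/258 ≈ 0.096899
(70 - 64.5)^2 / 64.5 = 30.25 / 64.5 = 121/258 ≈ 0.468992
(71 - 64.5)^2 / 64.5 = 42.25 / 64.5 = 169/258 ≈ 0.655039
(55 - 64.5)^2 / 64.5 = 90.25 / 64.5 = 361/258 ≈ 1.399225
chi2 = 338/129 ≈ 2.620155

2.6202


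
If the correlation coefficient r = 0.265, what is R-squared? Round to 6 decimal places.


R^2 = r^2 = (0.265)^2 = 0.070225

0.070225


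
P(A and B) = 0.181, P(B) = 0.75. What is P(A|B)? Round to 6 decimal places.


P(A|B) = P(A and B) / P(B) = 0.181 / 0.75 = 181/750 ≈ 0.24133333

0.241333


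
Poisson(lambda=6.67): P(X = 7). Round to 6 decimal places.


P = e^(-lam) * lam^k / k!
e^(-6.67) ≈ 0.001268399
lam^k = 6.67^7 ≈ 587328.178145
k! = 7! = 5040
P = 0.001268399 * 587328.178145 / 5040 ≈ 0.147811

0.147811


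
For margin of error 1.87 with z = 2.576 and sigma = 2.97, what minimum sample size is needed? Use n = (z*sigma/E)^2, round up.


z*sigma/E = 2.576 * 2.97 / 1.87 = 8694/2125 ≈ 4.091294
(z*sigma/E)^2 ≈ 16.738688
round up: n = 17

17


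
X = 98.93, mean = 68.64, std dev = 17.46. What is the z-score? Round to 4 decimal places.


z = (X - mu) / sigma
X - mu = 98.93 - 68.64 = 30.29
z = 30.29 / 17.46 = 3029/1746 ≈ 1.734822

1.7348


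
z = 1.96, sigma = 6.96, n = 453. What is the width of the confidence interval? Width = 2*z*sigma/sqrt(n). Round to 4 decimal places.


width = 2*z*sigma/sqrt(n)
2*z*sigma = 2 * 1.96 * 6.96 = 27.2832
sqrt(453) ≈ 21.283797
width = 27.2832 / 21.283797 ≈ 1.281877

1.2819


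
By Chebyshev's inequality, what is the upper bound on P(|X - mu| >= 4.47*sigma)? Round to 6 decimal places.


P <= 1/k^2
k^2 = 4.47^2 = 19.9809
1/k^2 = 1 / 19.9809 ≈ 0.05004780

0.050048


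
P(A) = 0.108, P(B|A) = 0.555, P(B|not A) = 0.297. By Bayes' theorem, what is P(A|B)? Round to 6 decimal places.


P(A|B) = P(B|A)*P(A) / P(B), P(B) = P(B|A)*P(A) + P(B|not A)*P(not A)
P(B|A)*P(A) = 0.555 * 0.108 = 0.05994
P(B|not A)*P(not A) = 0.297 * 0.892 = 0.264924
P(B) = 0.05994 + 0.264924 = 0.324864
P(A|B) = 0.05994 / 0.324864 = 555/3008 ≈ 0.18450798

0.184508


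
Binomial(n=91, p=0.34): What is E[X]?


E[X] = n*p = 91 * 0.34 = 30.94

30.94


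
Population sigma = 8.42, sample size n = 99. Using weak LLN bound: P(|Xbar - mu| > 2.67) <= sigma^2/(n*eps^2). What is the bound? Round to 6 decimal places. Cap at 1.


bound = min(1, sigma^2/(n*eps^2))
sigma^2 = 8.42^2 = 70.8964
n*eps^2 = 99 * 2.67^2 = 99 * 7.1289 = 705.7611
sigma^2/(n*eps^2) = 70.8964 / 705.7611 ≈ 0.10045382

0.100454


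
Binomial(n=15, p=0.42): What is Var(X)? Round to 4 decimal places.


Var = n*p*(1-p) = 15 * 0.42 * 0.58 = 3.654

3.6540


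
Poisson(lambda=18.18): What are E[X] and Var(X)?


E[X] = Var(X) = lambda = 18.18

18.18, 18.18


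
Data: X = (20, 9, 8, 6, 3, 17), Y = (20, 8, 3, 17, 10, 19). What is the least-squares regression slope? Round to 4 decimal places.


b = sum((xi-xbar)(yi-ybar)) / sum((xi-xbar)^2)
n = 6, xbar = 63/6 = 10.5, ybar = 77/6 ≈ 12.833333
Sxy = sum((xi-xbar)(yi-ybar)) = 142.5
Sxx = sum((xi-xbar)^2) = 217.5
b = Sxy / Sxx = 19/29 ≈ 0.655172

0.6552


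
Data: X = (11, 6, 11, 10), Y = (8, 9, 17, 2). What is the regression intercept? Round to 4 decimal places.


a = ybar - b*xbar, where b = sum((xi-xbar)(yi-ybar)) / sum((xi-xbar)^2)
n = 4, xbar = 38/4 = 9.5, ybar = 36/4 = 9
Sxy = sum((xi-xbar)(yi-ybar)) = 7
Sxx = sum((xi-xbar)^2) = 17
b = Sxy / Sxx = 7/17 ≈ 0.411765
a = 9 - 0.411765 * 9.5 = 173/34 ≈ 5.088235

5.0882


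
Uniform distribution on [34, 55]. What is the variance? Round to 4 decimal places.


Var = (b-a)^2 / 12
(b-a)^2 = (55 - 34)^2 = 441
Var = 441/12 = 36.75

36.7500


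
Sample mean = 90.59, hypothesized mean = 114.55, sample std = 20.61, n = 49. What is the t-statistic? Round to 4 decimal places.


t = (xbar - mu0) / (s/sqrt(n))
xbar - mu0 = 90.59 - 114.55 = -23.96
sqrt(49) = 7
s/sqrt(n) = 20.61 / 7 = 2061/700 ≈ 2.94428571
t = -23.96 / 2.94428571 = -16772/2061 ≈ -8.137797

-8.1378


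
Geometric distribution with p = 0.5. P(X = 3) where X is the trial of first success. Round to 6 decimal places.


P = (1-p)^(k-1) * p
(1-p)^(k-1) = 0.5^2 = 0.25
P = 0.25 * 0.5 = 0.125

0.125000


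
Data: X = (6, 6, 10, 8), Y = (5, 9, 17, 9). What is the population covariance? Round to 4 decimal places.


Cov = (1/n)*sum((xi-xbar)(yi-ybar))
n = 4, xbar = 30/4 = 7.5, ybar = 40/4 = 10
sum((xi-xbar)(yi-ybar)) = 26
Cov = 26 / 4 = 6.5

6.5000


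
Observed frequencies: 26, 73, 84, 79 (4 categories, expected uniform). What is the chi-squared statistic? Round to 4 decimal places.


chi2 = sum((O-E)^2/E), E = total/4
total = 262, E = 262/4 = 65.5
(26 - 65.5)^2 / 65.5 = 1560.25 / 65.5 = 6241/262 ≈ 23.820611
(73 - 65.5)^2 / 65.5 = 56.25 / 65.5 = 225/262 ≈ 0.858779
(84 - 65.5)^2 / 65.5 = 342.25 / 65.5 = 1369/262 ≈ 5.225191
(79 - 65.5)^2 / 65.5 = 182.25 / 65.5 = 729/262 ≈ 2.782443
chi2 = 4282/131 ≈ 32.687023

32.6870


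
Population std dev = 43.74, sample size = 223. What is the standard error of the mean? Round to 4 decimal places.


SE = sigma / sqrt(n)
sqrt(223) ≈ 14.933185
SE = 43.74 / 14.933185 ≈ 2.929047

2.9290


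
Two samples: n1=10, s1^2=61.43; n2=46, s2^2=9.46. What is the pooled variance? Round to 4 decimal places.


sp^2 = ((n1-1)*s1^2 + (n2-1)*s2^2)/(n1+n2-2)
(n1-1)*s1^2 = 9 * 61.43 = 552.87
(n2-1)*s2^2 = 45 * 9.46 = 425.7
numerator = 552.87 + 425.7 = 978.57
n1+n2-2 = 54
sp^2 = 978.57 / 54 = 10873/600 ≈ 18.121667

18.1217


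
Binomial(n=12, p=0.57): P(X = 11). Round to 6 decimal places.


P = C(n,k) * p^k * (1-p)^(n-k)
C(12,11) = 12
p^k = 0.57^11 ≈ 0.002063590
(1-p)^(n-k) = 0.43^1 = 0.43
P = 12 * 0.002063590 * 0.43 ≈ 0.010648

0.010648


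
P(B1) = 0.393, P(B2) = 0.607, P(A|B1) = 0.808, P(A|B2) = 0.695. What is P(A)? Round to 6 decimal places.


P(A) = P(A|B1)*P(B1) + P(A|B2)*P(B2)
P(A|B1)*P(B1) = 0.808 * 0.393 = 0.317544
P(A|B2)*P(B2) = 0.695 * 0.607 = 0.421865
P(A) = 0.317544 + 0.421865 = 0.739409

0.739409


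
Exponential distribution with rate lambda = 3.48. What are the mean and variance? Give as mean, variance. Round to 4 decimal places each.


mean = 1/lam, var = 1/lam^2
mean = 1 / 3.48 = 25/87 ≈ 0.287356
lam^2 = 3.48^2 = 12.1104
var = 1 / 12.1104 = 625/7569 ≈ 0.082574

0.2874, 0.0826


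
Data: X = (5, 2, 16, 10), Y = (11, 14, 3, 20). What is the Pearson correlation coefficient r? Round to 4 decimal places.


r = sum((xi-xbar)(yi-ybar)) / sqrt(sum((xi-xbar)^2) * sum((yi-ybar)^2))
n = 4, xbar = 33/4 = 8.25, ybar = 48/4 = 12
Sxy = sum((xi-xbar)(yi-ybar)) = -65
Sxx = sum((xi-xbar)^2) = 112.75
Syy = sum((yi-ybar)^2) = 150
sqrt(Sxx*Syy) ≈ 130.048068
r = Sxy / sqrt(Sxx*Syy) = -65 / 130.048068 ≈ -0.499815

-0.4998


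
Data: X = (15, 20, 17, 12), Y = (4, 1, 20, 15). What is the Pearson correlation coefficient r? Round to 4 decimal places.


r = sum((xi-xbar)(yi-ybar)) / sqrt(sum((xi-xbar)^2) * sum((yi-ybar)^2))
n = 4, xbar = 64/4 = 16, ybar = 40/4 = 10
Sxy = sum((xi-xbar)(yi-ybar)) = -40
Sxx = sum((xi-xbar)^2) = 34
Syy = sum((yi-ybar)^2) = 242
sqrt(Sxx*Syy) ≈ 90.708324
r = Sxy / sqrt(Sxx*Syy) = -40 / 90.708324 ≈ -0.440974

-0.4410


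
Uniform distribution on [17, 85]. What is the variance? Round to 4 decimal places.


Var = (b-a)^2 / 12
(b-a)^2 = (85 - 17)^2 = 4624
Var = 4624/12 ≈ 385.333333

385.3333


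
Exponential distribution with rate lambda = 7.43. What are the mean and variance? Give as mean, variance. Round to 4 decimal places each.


mean = 1/lam, var = 1/lam^2
mean = 1 / 7.43 = 100/743 ≈ 0.134590
lam^2 = 7.43^2 = 55.2049
var = 1 / 55.2049 ≈ 0.018114

0.1346, 0.0181


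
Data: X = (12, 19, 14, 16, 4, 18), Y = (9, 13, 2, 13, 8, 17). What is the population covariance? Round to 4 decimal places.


Cov = (1/n)*sum((xi-xbar)(yi-ybar))
n = 6, xbar = 83/6 ≈ 13.833333, ybar = 62/6 = 31/3 ≈ 10.333333
sum((xi-xbar)(yi-ybar)) = 214/3 ≈ 71.333333
Cov = 71.333333 / 6 = 107/9 ≈ 11.888889

11.8889


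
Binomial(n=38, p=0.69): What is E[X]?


E[X] = n*p = 38 * 0.69 = 26.22

26.22


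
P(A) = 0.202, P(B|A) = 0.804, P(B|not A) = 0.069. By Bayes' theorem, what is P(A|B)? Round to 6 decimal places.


P(A|B) = P(B|A)*P(A) / P(B), P(B) = P(B|A)*P(A) + P(B|not A)*P(not A)
P(B|A)*P(A) = 0.804 * 0.202 = 0.162408
P(B|not A)*P(not A) = 0.069 * 0.798 = 0.055062
P(B) = 0.162408 + 0.055062 = 0.21747
P(A|B) = 0.162408 / 0.21747 ≈ 0.74680646

0.746806


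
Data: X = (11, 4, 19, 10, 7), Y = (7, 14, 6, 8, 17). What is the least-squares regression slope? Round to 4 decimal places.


b = sum((xi-xbar)(yi-ybar)) / sum((xi-xbar)^2)
n = 5, xbar = 51/5 = 10.2, ybar = 52/5 = 10.4
Sxy = sum((xi-xbar)(yi-ybar)) = -84.4
Sxx = sum((xi-xbar)^2) = 126.8
b = Sxy / Sxx = -211/317 ≈ -0.665615

-0.6656


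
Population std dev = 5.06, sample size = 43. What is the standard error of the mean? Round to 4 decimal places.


SE = sigma / sqrt(n)
sqrt(43) ≈ 6.557439
SE = 5.06 / 6.557439 ≈ 0.771643

0.7716


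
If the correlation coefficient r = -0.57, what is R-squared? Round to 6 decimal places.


R^2 = r^2 = (-0.57)^2 = 0.3249

0.324900


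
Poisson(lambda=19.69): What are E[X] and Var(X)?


E[X] = Var(X) = lambda = 19.69

19.69, 19.69


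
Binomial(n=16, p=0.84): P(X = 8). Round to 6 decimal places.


P = C(n,k) * p^k * (1-p)^(n-k)
C(16,8) = 12870
p^k = 0.84^8 ≈ 0.2478759
(1-p)^(n-k) = 0.16^8 ≈ 0.0000004294967
P = 12870 * 0.2478759 * 0.0000004294967 ≈ 0.001370

0.001370


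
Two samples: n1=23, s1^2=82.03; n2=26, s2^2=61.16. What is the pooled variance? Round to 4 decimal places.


sp^2 = ((n1-1)*s1^2 + (n2-1)*s2^2)/(n1+n2-2)
(n1-1)*s1^2 = 22 * 82.03 = 1804.66
(n2-1)*s2^2 = 25 * 61.16 = 1529
numerator = 1804.66 + 1529 = 3333.66
n1+n2-2 = 47
sp^2 = 3333.66 / 47 = 166683/2350 ≈ 70.928936

70.9289


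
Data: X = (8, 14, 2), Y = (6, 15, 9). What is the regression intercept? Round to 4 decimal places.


a = ybar - b*xbar, where b = sum((xi-xbar)(yi-ybar)) / sum((xi-xbar)^2)
n = 3, xbar = 24/3 = 8, ybar = 30/3 = 10
Sxy = sum((xi-xbar)(yi-ybar)) = 36
Sxx = sum((xi-xbar)^2) = 72
b = Sxy / Sxx = 0.5
a = 10 - 0.5 * 8 = 6

6.0000


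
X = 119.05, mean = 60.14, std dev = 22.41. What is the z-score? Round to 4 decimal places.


z = (X - mu) / sigma
X - mu = 119.05 - 60.14 = 58.91
z = 58.91 / 22.41 = 5891/2241 ≈ 2.628737

2.6287


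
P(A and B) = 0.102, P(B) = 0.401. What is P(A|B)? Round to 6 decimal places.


P(A|B) = P(A and B) / P(B) = 0.102 / 0.401 = 102/401 ≈ 0.25436409

0.254364


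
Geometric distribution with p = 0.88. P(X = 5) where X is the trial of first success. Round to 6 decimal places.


P = (1-p)^(k-1) * p
(1-p)^(k-1) = 0.12^4 = 0.00020736
P = 0.00020736 * 0.88 = 0.0001824768

0.000182


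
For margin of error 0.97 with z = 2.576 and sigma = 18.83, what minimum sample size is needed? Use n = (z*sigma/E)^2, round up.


z*sigma/E = 2.576 * 18.83 / 0.97 ≈ 50.006268
(z*sigma/E)^2 ≈ 2500.626843
round up: n = 2501

2501


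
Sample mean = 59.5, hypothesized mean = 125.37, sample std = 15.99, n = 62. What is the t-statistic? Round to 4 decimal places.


t = (xbar - mu0) / (s/sqrt(n))
xbar - mu0 = 59.5 - 125.37 = -65.87
sqrt(62) ≈ 7.87400787
s/sqrt(n) = 15.99 / 7.87400787 ≈ 2.03073203
t = -65.87 / 2.03073203 ≈ -32.436579

-32.4366


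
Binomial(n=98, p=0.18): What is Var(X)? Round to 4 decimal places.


Var = n*p*(1-p) = 98 * 0.18 * 0.82 = 14.4648

14.4648


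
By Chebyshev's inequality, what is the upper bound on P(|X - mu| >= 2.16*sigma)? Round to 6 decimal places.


P <= 1/k^2
k^2 = 2.16^2 = 4.6656
1/k^2 = 1 / 4.6656 = 625/2916 ≈ 0.21433471

0.214335


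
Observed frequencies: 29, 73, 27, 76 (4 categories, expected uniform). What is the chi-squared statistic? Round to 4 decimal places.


chi2 = sum((O-E)^2/E), E = total/4
total = 205, E = 205/4 = 51.25
(29 - 51.25)^2 / 51.25 = 495.0625 / 51.25 = 7921/820 ≈ 9.659756
(73 - 51.25)^2 / 51.25 = 473.0625 / 51.25 = 7569/820 ≈ 9.230488
(27 - 51.25)^2 / 51.25 = 588.0625 / 51.25 = 9409/820 ≈ 11.474390
(76 - 51.25)^2 / 51.25 = 612.5625 / 51.25 = 9801/820 ≈ 11.952439
chi2 = 1735/41 ≈ 42.317073

42.3171


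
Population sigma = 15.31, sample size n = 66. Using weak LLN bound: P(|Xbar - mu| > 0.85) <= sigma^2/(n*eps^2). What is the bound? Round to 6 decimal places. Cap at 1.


bound = min(1, sigma^2/(n*eps^2))
sigma^2 = 15.31^2 = 234.3961
n*eps^2 = 66 * 0.85^2 = 66 * 0.7225 = 47.685
sigma^2/(n*eps^2) = 234.3961 / 47.685 ≈ 4.91551012
this exceeds 1, so the bound is capped at 1

1.000000


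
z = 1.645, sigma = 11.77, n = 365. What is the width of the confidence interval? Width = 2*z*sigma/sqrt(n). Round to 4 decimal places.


width = 2*z*sigma/sqrt(n)
2*z*sigma = 2 * 1.645 * 11.77 = 38.7233
sqrt(365) ≈ 19.104973
width = 38.7233 / 19.104973 ≈ 2.026870

2.0269


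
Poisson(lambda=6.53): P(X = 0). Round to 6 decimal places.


P = e^(-lam) * lam^k / k!
e^(-6.53) ≈ 0.001459006
lam^k = 6.53^0 = 1
k! = 0! = 1
P = 0.001459006 * 1 / 1 ≈ 0.001459

0.001459


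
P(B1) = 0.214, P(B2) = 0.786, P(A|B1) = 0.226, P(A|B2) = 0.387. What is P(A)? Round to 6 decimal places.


P(A) = P(A|B1)*P(B1) + P(A|B2)*P(B2)
P(A|B1)*P(B1) = 0.226 * 0.214 = 0.048364
P(A|B2)*P(B2) = 0.387 * 0.786 = 0.304182
P(A) = 0.048364 + 0.304182 = 0.352546

0.352546


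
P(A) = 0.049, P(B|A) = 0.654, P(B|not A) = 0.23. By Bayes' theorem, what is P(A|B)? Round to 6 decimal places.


P(A|B) = P(B|A)*P(A) / P(B), P(B) = P(B|A)*P(A) + P(B|not A)*P(not A)
P(B|A)*P(A) = 0.654 * 0.049 = 0.032046
P(B|not A)*P(not A) = 0.23 * 0.951 = 0.21873
P(B) = 0.032046 + 0.21873 = 0.250776
P(A|B) = 0.032046 / 0.250776 ≈ 0.12778735

0.127787


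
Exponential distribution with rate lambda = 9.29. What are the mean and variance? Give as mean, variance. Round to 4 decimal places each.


mean = 1/lam, var = 1/lam^2
mean = 1 / 9.29 = 100/929 ≈ 0.107643
lam^2 = 9.29^2 = 86.3041
var = 1 / 86.3041 ≈ 0.011587

0.1076, 0.0116


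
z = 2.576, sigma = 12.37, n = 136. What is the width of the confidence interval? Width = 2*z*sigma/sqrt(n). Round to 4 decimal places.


width = 2*z*sigma/sqrt(n)
2*z*sigma = 2 * 2.576 * 12.37 = 63.73024
sqrt(136) ≈ 11.661904
width = 63.73024 / 11.661904 ≈ 5.464823

5.4648


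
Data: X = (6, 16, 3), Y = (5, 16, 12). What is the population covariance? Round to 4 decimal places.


Cov = (1/n)*sum((xi-xbar)(yi-ybar))
n = 3, xbar = 25/3 ≈ 8.333333, ybar = 33/3 = 11
sum((xi-xbar)(yi-ybar)) = 47
Cov = 47 / 3 = 47/3 ≈ 15.666667

15.6667


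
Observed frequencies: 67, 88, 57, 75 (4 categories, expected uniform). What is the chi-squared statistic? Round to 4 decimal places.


chi2 = sum((O-E)^2/E), E = total/4
total = 287, E = 287/4 = 71.75
(67 - 71.75)^2 / 71.75 = 22.5625 / 71.75 = 361/1148 ≈ 0.314460
(88 - 71.75)^2 / 71.75 = 264.0625 / 71.75 = 4225/1148 ≈ 3.680314
(57 - 71.75)^2 / 71.75 = 217.5625 / 71.75 = 3481/1148 ≈ 3.032230
(75 - 71.75)^2 / 71.75 = 10.5625 / 71.75 = 169/1148 ≈ 0.147213
chi2 = 2059/287 ≈ 7.174216

7.1742


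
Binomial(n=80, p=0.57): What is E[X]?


E[X] = n*p = 80 * 0.57 = 45.6

45.6


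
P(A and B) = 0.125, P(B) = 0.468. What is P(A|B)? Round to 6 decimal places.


P(A|B) = P(A and B) / P(B) = 0.125 / 0.468 = 125/468 ≈ 0.26709402

0.267094


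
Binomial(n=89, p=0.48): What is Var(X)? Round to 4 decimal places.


Var = n*p*(1-p) = 89 * 0.48 * 0.52 = 22.2144

22.2144


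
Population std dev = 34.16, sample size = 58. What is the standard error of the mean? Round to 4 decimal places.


SE = sigma / sqrt(n)
sqrt(58) ≈ 7.615773
SE = 34.16 / 7.615773 ≈ 4.485428

4.4854


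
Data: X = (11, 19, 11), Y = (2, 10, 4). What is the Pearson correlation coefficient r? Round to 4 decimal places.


r = sum((xi-xbar)(yi-ybar)) / sqrt(sum((xi-xbar)^2) * sum((yi-ybar)^2))
n = 3, xbar = 41/3 ≈ 13.666667, ybar = 16/3 ≈ 5.333333
Sxy = sum((xi-xbar)(yi-ybar)) = 112/3 ≈ 37.333333
Sxx = sum((xi-xbar)^2) = 128/3 ≈ 42.666667
Syy = sum((yi-ybar)^2) = 104/3 ≈ 34.666667
sqrt(Sxx*Syy) ≈ 38.459214
r = Sxy / sqrt(Sxx*Syy) = 37.333333 / 38.459214 ≈ 0.970725

0.9707


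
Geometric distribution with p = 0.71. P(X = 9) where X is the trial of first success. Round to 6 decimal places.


P = (1-p)^(k-1) * p
(1-p)^(k-1) = 0.29^8 ≈ 0.00005002464
P = 0.00005002464 * 0.71 ≈ 0.00003551750

0.000036


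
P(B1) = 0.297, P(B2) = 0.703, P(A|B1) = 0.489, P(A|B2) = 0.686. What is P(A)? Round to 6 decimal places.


P(A) = P(A|B1)*P(B1) + P(A|B2)*P(B2)
P(A|B1)*P(B1) = 0.489 * 0.297 = 0.145233
P(A|B2)*P(B2) = 0.686 * 0.703 = 0.482258
P(A) = 0.145233 + 0.482258 = 0.627491

0.627491


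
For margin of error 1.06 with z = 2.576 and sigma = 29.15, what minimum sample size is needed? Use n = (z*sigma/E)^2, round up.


z*sigma/E = 2.576 * 29.15 / 1.06 = 70.84
(z*sigma/E)^2 = 5018.3056
round up: n = 5019

5019


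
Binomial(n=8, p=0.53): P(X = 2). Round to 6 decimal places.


P = C(n,k) * p^k * (1-p)^(n-k)
C(8,2) = 28
p^k = 0.53^2 = 0.2809
(1-p)^(n-k) = 0.47^6 ≈ 0.01077922
P = 28 * 0.2809 * 0.01077922 ≈ 0.084781

0.084781


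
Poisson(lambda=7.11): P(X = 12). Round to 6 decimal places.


P = e^(-lam) * lam^k / k!
e^(-7.11) ≈ 0.0008168950
lam^k = 7.11^12 ≈ 16689188070.637629
k! = 12! = 479001600
P = 0.0008168950 * 16689188070.637629 / 479001600 ≈ 0.028462

0.028462


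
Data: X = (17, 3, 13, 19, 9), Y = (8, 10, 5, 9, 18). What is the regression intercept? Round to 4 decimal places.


a = ybar - b*xbar, where b = sum((xi-xbar)(yi-ybar)) / sum((xi-xbar)^2)
n = 5, xbar = 61/5 = 12.2, ybar = 50/5 = 10
Sxy = sum((xi-xbar)(yi-ybar)) = -46
Sxx = sum((xi-xbar)^2) = 164.8
b = Sxy / Sxx = -115/412 ≈ -0.279126
a = 10 - (-0.279126) * 12.2 = 5523/412 ≈ 13.405340

13.4053


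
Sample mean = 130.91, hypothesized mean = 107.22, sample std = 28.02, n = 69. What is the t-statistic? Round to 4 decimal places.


t = (xbar - mu0) / (s/sqrt(n))
xbar - mu0 = 130.91 - 107.22 = 23.69
sqrt(69) ≈ 8.30662386
s/sqrt(n) = 28.02 / 8.30662386 ≈ 3.37321160
t = 23.69 / 3.37321160 ≈ 7.022981

7.0230


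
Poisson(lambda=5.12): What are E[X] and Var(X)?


E[X] = Var(X) = lambda = 5.12

5.12, 5.12


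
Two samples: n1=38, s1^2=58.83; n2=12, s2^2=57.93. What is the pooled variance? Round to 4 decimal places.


sp^2 = ((n1-1)*s1^2 + (n2-1)*s2^2)/(n1+n2-2)
(n1-1)*s1^2 = 37 * 58.83 = 2176.71
(n2-1)*s2^2 = 11 * 57.93 = 637.23
numerator = 2176.71 + 637.23 = 2813.94
n1+n2-2 = 48
sp^2 = 2813.94 / 48 = 58.62375

58.6238


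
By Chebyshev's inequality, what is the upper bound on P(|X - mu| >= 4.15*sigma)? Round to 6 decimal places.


P <= 1/k^2
k^2 = 4.15^2 = 17.2225
1/k^2 = 1 / 17.2225 = 400/6889 ≈ 0.05806358

0.058064


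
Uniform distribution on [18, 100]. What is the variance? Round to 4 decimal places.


Var = (b-a)^2 / 12
(b-a)^2 = (100 - 18)^2 = 6724
Var = 6724/12 ≈ 560.333333

560.3333


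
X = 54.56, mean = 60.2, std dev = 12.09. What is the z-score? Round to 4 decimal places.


z = (X - mu) / sigma
X - mu = 54.56 - 60.2 = -5.64
z = -5.64 / 12.09 = -188/403 ≈ -0.466501

-0.4665


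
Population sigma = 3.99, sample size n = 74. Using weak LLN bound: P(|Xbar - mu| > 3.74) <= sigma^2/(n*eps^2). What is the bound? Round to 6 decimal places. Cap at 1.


bound = min(1, sigma^2/(n*eps^2))
sigma^2 = 3.99^2 = 15.9201
n*eps^2 = 74 * 3.74^2 = 74 * 13.9876 = 1035.0824
sigma^2/(n*eps^2) = 15.9201 / 1035.0824 ≈ 0.01538051

0.015381


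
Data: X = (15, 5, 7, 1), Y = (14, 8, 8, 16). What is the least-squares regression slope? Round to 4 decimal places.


b = sum((xi-xbar)(yi-ybar)) / sum((xi-xbar)^2)
n = 4, xbar = 28/4 = 7, ybar = 46/4 = 11.5
Sxy = sum((xi-xbar)(yi-ybar)) = 0
Sxx = sum((xi-xbar)^2) = 104
b = Sxy / Sxx = 0

0.0000


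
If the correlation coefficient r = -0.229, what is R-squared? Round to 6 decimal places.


R^2 = r^2 = (-0.229)^2 = 0.052441

0.052441


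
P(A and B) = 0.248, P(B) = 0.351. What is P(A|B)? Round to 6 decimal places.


P(A|B) = P(A and B) / P(B) = 0.248 / 0.351 = 248/351 ≈ 0.70655271

0.706553


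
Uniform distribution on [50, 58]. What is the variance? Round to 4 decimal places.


Var = (b-a)^2 / 12
(b-a)^2 = (58 - 50)^2 = 64
Var = 64/12 ≈ 5.333333

5.3333


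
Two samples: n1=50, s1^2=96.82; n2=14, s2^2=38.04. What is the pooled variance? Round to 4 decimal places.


sp^2 = ((n1-1)*s1^2 + (n2-1)*s2^2)/(n1+n2-2)
(n1-1)*s1^2 = 49 * 96.82 = 4744.18
(n2-1)*s2^2 = 13 * 38.04 = 494.52
numerator = 4744.18 + 494.52 = 5238.7
n1+n2-2 = 62
sp^2 = 5238.7 / 62 = 52387/620 ≈ 84.495161

84.4952


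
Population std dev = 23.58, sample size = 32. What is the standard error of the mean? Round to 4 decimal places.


SE = sigma / sqrt(n)
sqrt(32) ≈ 5.656854
SE = 23.58 / 5.656854 ≈ 4.168394

4.1684


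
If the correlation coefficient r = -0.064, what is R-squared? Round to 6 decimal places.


R^2 = r^2 = (-0.064)^2 = 0.004096

0.004096


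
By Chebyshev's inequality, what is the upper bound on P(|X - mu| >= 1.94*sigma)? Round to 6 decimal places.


P <= 1/k^2
k^2 = 1.94^2 = 3.7636
1/k^2 = 1 / 3.7636 = 2500/9409 ≈ 0.26570305

0.265703


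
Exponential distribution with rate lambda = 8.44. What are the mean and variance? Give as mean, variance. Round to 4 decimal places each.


mean = 1/lam, var = 1/lam^2
mean = 1 / 8.44 = 25/211 ≈ 0.118483
lam^2 = 8.44^2 = 71.2336
var = 1 / 71.2336 ≈ 0.014038

0.1185, 0.0140


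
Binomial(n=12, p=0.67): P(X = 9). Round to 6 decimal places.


P = C(n,k) * p^k * (1-p)^(n-k)
C(12,9) = 220
p^k = 0.67^9 ≈ 0.02720653
(1-p)^(n-k) = 0.33^3 = 0.035937
P = 220 * 0.02720653 * 0.035937 ≈ 0.215099

0.215099


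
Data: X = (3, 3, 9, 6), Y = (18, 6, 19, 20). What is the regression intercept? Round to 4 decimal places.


a = ybar - b*xbar, where b = sum((xi-xbar)(yi-ybar)) / sum((xi-xbar)^2)
n = 4, xbar = 21/4 = 5.25, ybar = 63/4 = 15.75
Sxy = sum((xi-xbar)(yi-ybar)) = 32.25
Sxx = sum((xi-xbar)^2) = 24.75
b = Sxy / Sxx = 43/33 ≈ 1.303030
a = 15.75 - 1.303030 * 5.25 = 98/11 ≈ 8.909091

8.9091


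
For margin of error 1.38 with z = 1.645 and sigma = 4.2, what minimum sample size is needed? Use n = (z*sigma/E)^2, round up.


z*sigma/E = 1.645 * 4.2 / 1.38 = 2303/460 ≈ 5.006522
(z*sigma/E)^2 ≈ 25.065260
round up: n = 26

26


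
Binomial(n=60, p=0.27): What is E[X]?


E[X] = n*p = 60 * 0.27 = 16.2

16.2


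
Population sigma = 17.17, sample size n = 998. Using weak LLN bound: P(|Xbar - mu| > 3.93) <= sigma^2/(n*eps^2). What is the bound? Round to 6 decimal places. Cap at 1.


bound = min(1, sigma^2/(n*eps^2))
sigma^2 = 17.17^2 = 294.8089
n*eps^2 = 998 * 3.93^2 = 998 * 15.4449 = 15414.0102
sigma^2/(n*eps^2) = 294.8089 / 15414.0102 ≈ 0.01912604

0.019126


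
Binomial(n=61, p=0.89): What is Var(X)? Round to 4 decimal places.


Var = n*p*(1-p) = 61 * 0.89 * 0.11 = 5.9719

5.9719


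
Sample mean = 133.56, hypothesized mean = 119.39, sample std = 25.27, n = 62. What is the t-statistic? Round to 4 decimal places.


t = (xbar - mu0) / (s/sqrt(n))
xbar - mu0 = 133.56 - 119.39 = 14.17
sqrt(62) ≈ 7.87400787
s/sqrt(n) = 25.27 / 7.87400787 ≈ 3.20929321
t = 14.17 / 3.20929321 ≈ 4.415302

4.4153


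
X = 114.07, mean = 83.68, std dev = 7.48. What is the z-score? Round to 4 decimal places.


z = (X - mu) / sigma
X - mu = 114.07 - 83.68 = 30.39
z = 30.39 / 7.48 = 3039/748 ≈ 4.062834

4.0628


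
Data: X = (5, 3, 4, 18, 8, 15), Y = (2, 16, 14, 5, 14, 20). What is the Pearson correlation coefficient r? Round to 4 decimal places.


r = sum((xi-xbar)(yi-ybar)) / sqrt(sum((xi-xbar)^2) * sum((yi-ybar)^2))
n = 6, xbar = 53/6 ≈ 8.833333, ybar = 71/6 ≈ 11.833333
Sxy = sum((xi-xbar)(yi-ybar)) = -67/6 ≈ -11.166667
Sxx = sum((xi-xbar)^2) = 1169/6 ≈ 194.833333
Syy = sum((yi-ybar)^2) = 1421/6 ≈ 236.833333
sqrt(Sxx*Syy) ≈ 214.809282
r = Sxy / sqrt(Sxx*Syy) = -11.166667 / 214.809282 ≈ -0.051984

-0.0520


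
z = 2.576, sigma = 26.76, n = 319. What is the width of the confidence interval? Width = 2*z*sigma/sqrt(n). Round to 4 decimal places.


width = 2*z*sigma/sqrt(n)
2*z*sigma = 2 * 2.576 * 26.76 = 137.86752
sqrt(319) ≈ 17.860571
width = 137.86752 / 17.860571 ≈ 7.719099

7.7191


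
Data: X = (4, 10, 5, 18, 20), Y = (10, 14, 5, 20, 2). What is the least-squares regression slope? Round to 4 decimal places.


b = sum((xi-xbar)(yi-ybar)) / sum((xi-xbar)^2)
n = 5, xbar = 57/5 = 11.4, ybar = 51/5 = 10.2
Sxy = sum((xi-xbar)(yi-ybar)) = 23.6
Sxx = sum((xi-xbar)^2) = 215.2
b = Sxy / Sxx = 59/538 ≈ 0.109665

0.1097


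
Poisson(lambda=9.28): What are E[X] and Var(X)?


E[X] = Var(X) = lambda = 9.28

9.28, 9.28


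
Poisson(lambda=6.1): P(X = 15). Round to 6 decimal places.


P = e^(-lam) * lam^k / k!
e^(-6.1) ≈ 0.002242868
lam^k = 6.1^15 ≈ 602486784535.040404
k! = 15! = 1307674368000
P = 0.002242868 * 602486784535.040404 / 1307674368000 ≈ 0.001033

0.001033


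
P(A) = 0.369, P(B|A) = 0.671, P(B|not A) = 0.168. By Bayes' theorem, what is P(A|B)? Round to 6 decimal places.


P(A|B) = P(B|A)*P(A) / P(B), P(B) = P(B|A)*P(A) + P(B|not A)*P(not A)
P(B|A)*P(A) = 0.671 * 0.369 = 0.247599
P(B|not A)*P(not A) = 0.168 * 0.631 = 0.106008
P(B) = 0.247599 + 0.106008 = 0.353607
P(A|B) = 0.247599 / 0.353607 ≈ 0.70020955

0.700210


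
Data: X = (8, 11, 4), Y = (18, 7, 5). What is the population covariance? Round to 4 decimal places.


Cov = (1/n)*sum((xi-xbar)(yi-ybar))
n = 3, xbar = 23/3 ≈ 7.666667, ybar = 30/3 = 10
sum((xi-xbar)(yi-ybar)) = 11
Cov = 11 / 3 = 11/3 ≈ 3.666667

3.6667


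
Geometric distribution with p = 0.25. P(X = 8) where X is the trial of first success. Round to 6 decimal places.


P = (1-p)^(k-1) * p
(1-p)^(k-1) = 0.75^7 ≈ 0.1334839
P = 0.1334839 * 0.25 ≈ 0.03337097

0.033371


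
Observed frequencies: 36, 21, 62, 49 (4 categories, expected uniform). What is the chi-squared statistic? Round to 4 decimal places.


chi2 = sum((O-E)^2/E), E = total/4
total = 168, E = 168/4 = 42
(36 - 42)^2 / 42 = 36 / 42 = 6/7 ≈ 0.857143
(21 - 42)^2 / 42 = 441 / 42 = 10.5
(62 - 42)^2 / 42 = 400 / 42 = 200/21 ≈ 9.523810
(49 - 42)^2 / 42 = 49 / 42 = 7/6 ≈ 1.166667
chi2 = 463/21 ≈ 22.047619

22.0476


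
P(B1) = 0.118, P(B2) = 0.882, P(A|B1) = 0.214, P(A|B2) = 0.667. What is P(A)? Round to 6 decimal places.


P(A) = P(A|B1)*P(B1) + P(A|B2)*P(B2)
P(A|B1)*P(B1) = 0.214 * 0.118 = 0.025252
P(A|B2)*P(B2) = 0.667 * 0.882 = 0.588294
P(A) = 0.025252 + 0.588294 = 0.613546

0.613546


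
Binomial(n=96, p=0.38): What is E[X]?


E[X] = n*p = 96 * 0.38 = 36.48

36.48


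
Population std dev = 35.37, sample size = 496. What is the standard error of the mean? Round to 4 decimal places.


SE = sigma / sqrt(n)
sqrt(496) ≈ 22.271057
SE = 35.37 / 22.271057 ≈ 1.588160

1.5882


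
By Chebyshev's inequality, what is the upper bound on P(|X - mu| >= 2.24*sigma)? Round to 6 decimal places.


P <= 1/k^2
k^2 = 2.24^2 = 5.0176
1/k^2 = 1 / 5.0176 = 625/3136 ≈ 0.19929847

0.199298


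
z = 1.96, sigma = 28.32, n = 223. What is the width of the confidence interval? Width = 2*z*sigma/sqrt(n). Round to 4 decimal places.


width = 2*z*sigma/sqrt(n)
2*z*sigma = 2 * 1.96 * 28.32 = 111.0144
sqrt(223) ≈ 14.933185
width = 111.0144 / 14.933185 ≈ 7.434074

7.4341
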